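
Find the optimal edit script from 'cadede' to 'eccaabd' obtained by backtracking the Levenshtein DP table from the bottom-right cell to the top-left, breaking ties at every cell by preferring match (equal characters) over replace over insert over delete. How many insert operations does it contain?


Edit distance = 5. Backtracking from cell (6, 7) with preference match > replace > insert > delete,
then listing the resulting alignment 'cadede' -> 'eccaabd' left to right:
  Step 1: insert 'e' [insertion #1]
  Step 2: insert 'c' [insertion #2]
  Step 3: keep 'c'
  Step 4: keep 'a'
  Step 5: replace d->a
  Step 6: replace e->b
  Step 7: keep 'd'
  Step 8: delete 'e'
Total insertions: 2

2


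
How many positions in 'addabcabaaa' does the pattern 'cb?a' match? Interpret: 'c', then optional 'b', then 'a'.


Pattern: cb?a means 'c', then optional 'b', then 'a'.
Scanning 'addabcabaaa' position-by-position:
  Pos 0: window 'add' -> no
  Pos 1: window 'dda' -> no
  Pos 2: window 'dab' -> no
  Pos 3: window 'abc' -> no
  Pos 4: window 'bca' -> no
  Pos 5: window 'cab' -> MATCH
  Pos 6: window 'aba' -> no
  Pos 7: window 'baa' -> no
  Pos 8: window 'aaa' -> no
  Pos 9: window 'aa' -> no
  Pos 10: window 'a' -> no
Total matches: 1

1


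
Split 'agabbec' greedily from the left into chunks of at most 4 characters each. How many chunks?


'agabbec' has 7 characters.
Chunking with max size 4:
  Chunk 1: 'agab' (positions 0-3)
  Chunk 2: 'bec' (positions 4-6)
Total chunks: ceil(7 / 4) = 2

2


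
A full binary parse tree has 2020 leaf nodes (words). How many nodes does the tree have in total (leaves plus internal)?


Leaf nodes (terminals): 2020
Internal nodes = n - 1 = 2020 - 1 = 2019
Total = leaves + internal = 2020 + 2019 = 4039

4039


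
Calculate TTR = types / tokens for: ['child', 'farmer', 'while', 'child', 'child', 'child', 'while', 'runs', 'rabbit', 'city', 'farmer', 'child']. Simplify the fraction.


Tokens: 12
Unique types: ('child', 'city', 'farmer', 'rabbit', 'runs', 'while') = 6
TTR = 6/12
Simplify: divide both by 6 -> 1/2
TTR = 1/2

1/2


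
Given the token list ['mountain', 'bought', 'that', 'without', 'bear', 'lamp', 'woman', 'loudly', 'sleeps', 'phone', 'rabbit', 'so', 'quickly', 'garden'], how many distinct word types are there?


Listing all tokens and tracking unique types:
  Token 1: 'mountain' -> NEW (unique so far: 1)
  Token 2: 'bought' -> NEW (unique so far: 2)
  Token 3: 'that' -> NEW (unique so far: 3)
  Token 4: 'without' -> NEW (unique so far: 4)
  Token 5: 'bear' -> NEW (unique so far: 5)
  Token 6: 'lamp' -> NEW (unique so far: 6)
  Token 7: 'woman' -> NEW (unique so far: 7)
  Token 8: 'loudly' -> NEW (unique so far: 8)
  Token 9: 'sleeps' -> NEW (unique so far: 9)
  Token 10: 'phone' -> NEW (unique so far: 10)
  Token 11: 'rabbit' -> NEW (unique so far: 11)
  Token 12: 'so' -> NEW (unique so far: 12)
  Token 13: 'quickly' -> NEW (unique so far: 13)
  Token 14: 'garden' -> NEW (unique so far: 14)
Unique types: ('bear', 'bought', 'garden', 'lamp', 'loudly', 'mountain', 'phone', 'quickly', 'rabbit', 'sleeps', 'so', 'that', 'without', 'woman')
Vocabulary size: 14

14


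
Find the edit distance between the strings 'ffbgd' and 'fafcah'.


Building DP table for s1='ffbgd' (len 5) and s2='fafcah' (len 6):
       f  a  f  c  a  h
    0  1  2  3  4  5  6
  f 1  0  1  2  3  4  5
  f 2  1  1  1  2  3  4
  b 3  2  2  2  2  3  4
  g 4  3  3  3  3  3  4
  d 5  4  4  4  4  4  4
Edit distance = dp[5][6] = 4

4


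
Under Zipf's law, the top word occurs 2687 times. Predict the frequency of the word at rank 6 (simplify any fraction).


Zipf's law: freq(rank) = f1 / rank
f1 = 2687, rank = 6
freq = 2687 / 6
GCD(2687, 6) = 1
Simplified: 2687/6

2687/6


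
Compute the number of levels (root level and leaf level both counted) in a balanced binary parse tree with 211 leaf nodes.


In a balanced binary tree with n leaves the deepest leaf is ceil(log2(n)) edges below the root,
so counting node levels inclusive of root and leaves gives ceil(log2(n)) + 1 levels.
log2(211) = 7.7211
ceil(7.7211) = 8
levels = 8 + 1 = 9

9


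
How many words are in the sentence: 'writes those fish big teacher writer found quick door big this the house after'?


Counting words by splitting on spaces:
  Word 1: 'writes'
  Word 2: 'those'
  Word 3: 'fish'
  Word 4: 'big'
  Word 5: 'teacher'
  Word 6: 'writer'
  Word 7: 'found'
  Word 8: 'quick'
  Word 9: 'door'
  Word 10: 'big'
  Word 11: 'this'
  Word 12: 'the'
  Word 13: 'house'
  Word 14: 'after'
Total words: 14

14


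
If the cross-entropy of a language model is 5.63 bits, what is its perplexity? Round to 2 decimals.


Perplexity formula: PP = 2^H
H = 5.63
PP = 2^5.63
Decompose: 2^5.63 = 2^5 * 2^0.63
2^5 = 32, 2^0.63 ~ 1.5475650
PP ~ 32 * 1.5475650 = 49.5220800
Rounded to 2 decimals: 49.52

49.52


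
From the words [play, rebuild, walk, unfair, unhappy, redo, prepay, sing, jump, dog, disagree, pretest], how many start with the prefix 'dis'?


Checking each word for prefix 'dis':
  'play' -> no (count: 0)
  'rebuild' -> no (count: 0)
  'walk' -> no (count: 0)
  'unfair' -> no (count: 0)
  'unhappy' -> no (count: 0)
  'redo' -> no (count: 0)
  'prepay' -> no (count: 0)
  'sing' -> no (count: 0)
  'jump' -> no (count: 0)
  'dog' -> no (count: 0)
  'disagree' -> YES, starts with 'dis' (count: 1)
  'pretest' -> no (count: 1)
Total with prefix 'dis': 1

1


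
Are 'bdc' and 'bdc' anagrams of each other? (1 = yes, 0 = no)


Sort characters of 'bdc': 'bcd'
Sort characters of 'bdc': 'bcd'
Sorted forms match -> they ARE anagrams
Result: 1

1


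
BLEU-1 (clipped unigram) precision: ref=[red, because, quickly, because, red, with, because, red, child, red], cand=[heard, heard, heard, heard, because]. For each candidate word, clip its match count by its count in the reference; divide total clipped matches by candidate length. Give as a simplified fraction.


Reference word counts: {'because': 3, 'child': 1, 'quickly': 1, 'red': 4, 'with': 1}
Checking each candidate word (with clipping):
  'heard' -> not in reference -> no match (matches: 0)
  'heard' -> not in reference -> no match (matches: 0)
  'heard' -> not in reference -> no match (matches: 0)
  'heard' -> not in reference -> no match (matches: 0)
  'because' -> in reference (ref count 3, used 1/3) -> match (matches: 1)
Clipped matches: 1, Candidate length: 5
Precision = 1/5

1/5


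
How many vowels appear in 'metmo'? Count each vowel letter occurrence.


Scanning each character of 'metmo':
  Position 1: 'm' -> consonant (running count: 0)
  Position 2: 'e' -> vowel (running count: 1)
  Position 3: 't' -> consonant (running count: 1)
  Position 4: 'm' -> consonant (running count: 1)
  Position 5: 'o' -> vowel (running count: 2)
Total vowels: 2

2


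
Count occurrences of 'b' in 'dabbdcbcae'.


Scanning 'dabbdcbcae' for 'b':
  Position 2: 'b' -> MATCH (count: 1)
  Position 3: 'b' -> MATCH (count: 2)
  Position 6: 'b' -> MATCH (count: 3)
Total occurrences of 'b': 3

3


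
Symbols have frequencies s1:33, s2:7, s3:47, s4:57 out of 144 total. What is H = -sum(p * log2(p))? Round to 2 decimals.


Computing entropy H = -sum(p_i * log2(p_i)):
  s1: p = 33/144 = 0.2292, -p*log2(p) = 0.4871
  s2: p = 7/144 = 0.0486, -p*log2(p) = 0.2121
  s3: p = 47/144 = 0.3264, -p*log2(p) = 0.5272
  s4: p = 57/144 = 0.3958, -p*log2(p) = 0.5292
H = sum of terms = 1.7556
Rounded to 2 decimals: 1.76

1.76


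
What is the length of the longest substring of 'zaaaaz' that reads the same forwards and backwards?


Scanning 'zaaaaz' for palindromic substrings.
Substring at positions 0-5: 'zaaaaz'.
Check: reverse('zaaaaz') = 'zaaaaz' -> palindrome confirmed.
No longer palindromic substring exists; longest length = 6

6


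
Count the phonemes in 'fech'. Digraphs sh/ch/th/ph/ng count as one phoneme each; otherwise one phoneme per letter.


Parsing 'fech' greedily, digraphs first:
  'f' -> consonant phoneme (phonemes so far: 1)
  'e' -> vowel phoneme (phonemes so far: 2)
  'ch' -> digraph (1 consonant phoneme) (phonemes so far: 3)
Total phonemes: 3

3


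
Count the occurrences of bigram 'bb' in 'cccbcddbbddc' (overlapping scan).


Scanning 'cccbcddbbddc' for bigram 'bb':
  Position 0: 'cc' -> no
  Position 1: 'cc' -> no
  Position 2: 'cb' -> no
  Position 3: 'bc' -> no
  Position 4: 'cd' -> no
  Position 5: 'dd' -> no
  Position 6: 'db' -> no
  Position 7: 'bb' -> MATCH
  Position 8: 'bd' -> no
  Position 9: 'dd' -> no
  Position 10: 'dc' -> no
Total matches: 1

1


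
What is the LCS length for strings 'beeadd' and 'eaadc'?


DP table for LCS of 'beeadd' and 'eaadc':
       e  a  a  d  c
    0  0  0  0  0  0
  b 0  0  0  0  0  0
  e 0  1  1  1  1  1
  e 0  1  1  1  1  1
  a 0  1  2  2  2  2
  d 0  1  2  2  3  3
  d 0  1  2  2  3  3
LCS: 'ead'
LCS length = 3

3


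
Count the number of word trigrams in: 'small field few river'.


Word trigrams from [4] words:
  Trigram 1: (small field few)
  Trigram 2: (field few river)
Total word trigrams: 4 - 2 = 2

2


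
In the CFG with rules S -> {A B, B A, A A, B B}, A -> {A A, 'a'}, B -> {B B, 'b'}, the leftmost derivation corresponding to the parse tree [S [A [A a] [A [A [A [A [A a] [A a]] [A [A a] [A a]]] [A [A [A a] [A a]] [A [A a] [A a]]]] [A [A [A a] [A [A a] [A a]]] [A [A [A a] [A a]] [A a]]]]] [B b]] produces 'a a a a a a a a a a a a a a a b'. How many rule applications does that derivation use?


Every bracketed nonterminal node [X ...] in the tree is produced by exactly one rule application.
Reading the tree off as a leftmost derivation:
  Step 1: S  =>  A B   (applied S -> A B)
  Step 2: A B  =>  A A B   (applied A -> A A)
  Step 3: A A B  =>  a A B   (applied A -> a)
  Step 4: a A B  =>  a A A B   (applied A -> A A)
  Step 5: a A A B  =>  a A A A B   (applied A -> A A)
  Step 6: a A A A B  =>  a A A A A B   (applied A -> A A)
  Step 7: a A A A A B  =>  a A A A A A B   (applied A -> A A)
  Step 8: a A A A A A B  =>  a a A A A A B   (applied A -> a)
  Step 9: a a A A A A B  =>  a a a A A A B   (applied A -> a)
  Step 10: a a a A A A B  =>  a a a A A A A B   (applied A -> A A)
  Step 11: a a a A A A A B  =>  a a a a A A A B   (applied A -> a)
  Step 12: a a a a A A A B  =>  a a a a a A A B   (applied A -> a)
  Step 13: a a a a a A A B  =>  a a a a a A A A B   (applied A -> A A)
  Step 14: a a a a a A A A B  =>  a a a a a A A A A B   (applied A -> A A)
  Step 15: a a a a a A A A A B  =>  a a a a a a A A A B   (applied A -> a)
  Step 16: a a a a a a A A A B  =>  a a a a a a a A A B   (applied A -> a)
  Step 17: a a a a a a a A A B  =>  a a a a a a a A A A B   (applied A -> A A)
  Step 18: a a a a a a a A A A B  =>  a a a a a a a a A A B   (applied A -> a)
  Step 19: a a a a a a a a A A B  =>  a a a a a a a a a A B   (applied A -> a)
  Step 20: a a a a a a a a a A B  =>  a a a a a a a a a A A B   (applied A -> A A)
  Step 21: a a a a a a a a a A A B  =>  a a a a a a a a a A A A B   (applied A -> A A)
  Step 22: a a a a a a a a a A A A B  =>  a a a a a a a a a a A A B   (applied A -> a)
  Step 23: a a a a a a a a a a A A B  =>  a a a a a a a a a a A A A B   (applied A -> A A)
  Step 24: a a a a a a a a a a A A A B  =>  a a a a a a a a a a a A A B   (applied A -> a)
  Step 25: a a a a a a a a a a a A A B  =>  a a a a a a a a a a a a A B   (applied A -> a)
  Step 26: a a a a a a a a a a a a A B  =>  a a a a a a a a a a a a A A B   (applied A -> A A)
  Step 27: a a a a a a a a a a a a A A B  =>  a a a a a a a a a a a a A A A B   (applied A -> A A)
  Step 28: a a a a a a a a a a a a A A A B  =>  a a a a a a a a a a a a a A A B   (applied A -> a)
  Step 29: a a a a a a a a a a a a a A A B  =>  a a a a a a a a a a a a a a A B   (applied A -> a)
  Step 30: a a a a a a a a a a a a a a A B  =>  a a a a a a a a a a a a a a a B   (applied A -> a)
  Step 31: a a a a a a a a a a a a a a a B  =>  a a a a a a a a a a a a a a a b   (applied B -> b)
Final yield: a a a a a a a a a a a a a a a b
Total rewrite steps: 31

31


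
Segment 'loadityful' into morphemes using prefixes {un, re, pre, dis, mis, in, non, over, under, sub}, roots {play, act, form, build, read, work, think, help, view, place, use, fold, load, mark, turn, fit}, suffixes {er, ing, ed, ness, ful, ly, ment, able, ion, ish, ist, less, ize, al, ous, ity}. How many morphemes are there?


Segmenting 'loadityful' against the inventory:
  'load' -> root (morpheme 1)
  'ity' -> suffix (morpheme 2)
  'ful' -> suffix (morpheme 3)
Total morphemes: 3

3


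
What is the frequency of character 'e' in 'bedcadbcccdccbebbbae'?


Scanning 'bedcadbcccdccbebbbae' for 'e':
  Position 1: 'e' -> MATCH (count: 1)
  Position 14: 'e' -> MATCH (count: 2)
  Position 19: 'e' -> MATCH (count: 3)
Total occurrences of 'e': 3

3


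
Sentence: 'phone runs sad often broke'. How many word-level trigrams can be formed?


Word trigrams from [5] words:
  Trigram 1: (phone runs sad)
  Trigram 2: (runs sad often)
  Trigram 3: (sad often broke)
Total word trigrams: 5 - 2 = 3

3


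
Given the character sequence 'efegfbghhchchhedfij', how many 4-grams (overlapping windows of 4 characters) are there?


String 'efegfbghhchchhedfij' has length L = 19.
Number of overlapping n-grams = L - n + 1
Substituting: 19 - 4 + 1 = 16

16


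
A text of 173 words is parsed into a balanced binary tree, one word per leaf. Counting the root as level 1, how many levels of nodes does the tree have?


In a balanced binary tree with n leaves the deepest leaf is ceil(log2(n)) edges below the root,
so counting node levels inclusive of root and leaves gives ceil(log2(n)) + 1 levels.
log2(173) = 7.4346
ceil(7.4346) = 8
levels = 8 + 1 = 9

9


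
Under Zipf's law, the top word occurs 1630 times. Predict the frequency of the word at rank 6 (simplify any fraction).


Zipf's law: freq(rank) = f1 / rank
f1 = 1630, rank = 6
freq = 1630 / 6
GCD(1630, 6) = 2
Simplified: 815/3

815/3


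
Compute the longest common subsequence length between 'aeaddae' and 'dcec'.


DP table for LCS of 'aeaddae' and 'dcec':
       d  c  e  c
    0  0  0  0  0
  a 0  0  0  0  0
  e 0  0  0  1  1
  a 0  0  0  1  1
  d 0  1  1  1  1
  d 0  1  1  1  1
  a 0  1  1  1  1
  e 0  1  1  2  2
LCS: 'de'
LCS length = 2

2


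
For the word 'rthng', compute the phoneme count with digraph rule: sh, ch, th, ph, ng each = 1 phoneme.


Parsing 'rthng' greedily, digraphs first:
  'r' -> consonant phoneme (phonemes so far: 1)
  'th' -> digraph (1 consonant phoneme) (phonemes so far: 2)
  'ng' -> digraph (1 consonant phoneme) (phonemes so far: 3)
Total phonemes: 3

3


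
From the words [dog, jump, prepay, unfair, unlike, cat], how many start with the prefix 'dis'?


Checking each word for prefix 'dis':
  'dog' -> no (count: 0)
  'jump' -> no (count: 0)
  'prepay' -> no (count: 0)
  'unfair' -> no (count: 0)
  'unlike' -> no (count: 0)
  'cat' -> no (count: 0)
Total with prefix 'dis': 0

0


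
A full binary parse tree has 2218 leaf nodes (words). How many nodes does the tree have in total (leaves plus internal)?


Leaf nodes (terminals): 2218
Internal nodes = n - 1 = 2218 - 1 = 2217
Total = leaves + internal = 2218 + 2217 = 4435

4435


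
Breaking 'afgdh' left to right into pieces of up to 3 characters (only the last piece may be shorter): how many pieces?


'afgdh' has 5 characters.
Chunking with max size 3:
  Chunk 1: 'afg' (positions 0-2)
  Chunk 2: 'dh' (positions 3-4)
Total chunks: ceil(5 / 3) = 2

2


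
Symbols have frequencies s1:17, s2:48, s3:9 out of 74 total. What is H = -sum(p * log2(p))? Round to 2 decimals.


Computing entropy H = -sum(p_i * log2(p_i)):
  s1: p = 17/74 = 0.2297, -p*log2(p) = 0.4875
  s2: p = 48/74 = 0.6486, -p*log2(p) = 0.4051
  s3: p = 9/74 = 0.1216, -p*log2(p) = 0.3697
H = sum of terms = 1.2623
Rounded to 2 decimals: 1.26

1.26


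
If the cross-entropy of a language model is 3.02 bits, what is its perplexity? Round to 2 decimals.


Perplexity formula: PP = 2^H
H = 3.02
PP = 2^3.02
Decompose: 2^3.02 = 2^3 * 2^0.02
2^3 = 8, 2^0.02 ~ 1.0139595
PP ~ 8 * 1.0139595 = 8.1116760
Rounded to 2 decimals: 8.11

8.11


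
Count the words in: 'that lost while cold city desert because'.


Counting words by splitting on spaces:
  Word 1: 'that'
  Word 2: 'lost'
  Word 3: 'while'
  Word 4: 'cold'
  Word 5: 'city'
  Word 6: 'desert'
  Word 7: 'because'
Total words: 7

7


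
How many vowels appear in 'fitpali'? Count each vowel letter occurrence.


Scanning each character of 'fitpali':
  Position 1: 'f' -> consonant (running count: 0)
  Position 2: 'i' -> vowel (running count: 1)
  Position 3: 't' -> consonant (running count: 1)
  Position 4: 'p' -> consonant (running count: 1)
  Position 5: 'a' -> vowel (running count: 2)
  Position 6: 'l' -> consonant (running count: 2)
  Position 7: 'i' -> vowel (running count: 3)
Total vowels: 3

3


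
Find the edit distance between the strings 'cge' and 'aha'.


Building DP table for s1='cge' (len 3) and s2='aha' (len 3):
       a  h  a
    0  1  2  3
  c 1  1  2  3
  g 2  2  2  3
  e 3  3  3  3
Edit distance = dp[3][3] = 3

3


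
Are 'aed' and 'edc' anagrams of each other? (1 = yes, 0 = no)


Sort characters of 'aed': 'ade'
Sort characters of 'edc': 'cde'
Sorted forms differ -> they are NOT anagrams
Result: 0

0


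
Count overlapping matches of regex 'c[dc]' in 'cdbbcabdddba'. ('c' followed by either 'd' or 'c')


Pattern: c[dc] means 'c' followed by either 'd' or 'c'.
Scanning 'cdbbcabdddba' position-by-position:
  Pos 0: window 'cd' -> MATCH
  Pos 1: window 'db' -> no
  Pos 2: window 'bb' -> no
  Pos 3: window 'bc' -> no
  Pos 4: window 'ca' -> no
  Pos 5: window 'ab' -> no
  Pos 6: window 'bd' -> no
  Pos 7: window 'dd' -> no
  Pos 8: window 'dd' -> no
  Pos 9: window 'db' -> no
  Pos 10: window 'ba' -> no
  Pos 11: window 'a' -> no
Total matches: 1

1


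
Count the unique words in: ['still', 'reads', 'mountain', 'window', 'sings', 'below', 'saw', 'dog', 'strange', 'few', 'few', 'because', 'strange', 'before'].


Listing all tokens and tracking unique types:
  Token 1: 'still' -> NEW (unique so far: 1)
  Token 2: 'reads' -> NEW (unique so far: 2)
  Token 3: 'mountain' -> NEW (unique so far: 3)
  Token 4: 'window' -> NEW (unique so far: 4)
  Token 5: 'sings' -> NEW (unique so far: 5)
  Token 6: 'below' -> NEW (unique so far: 6)
  Token 7: 'saw' -> NEW (unique so far: 7)
  Token 8: 'dog' -> NEW (unique so far: 8)
  Token 9: 'strange' -> NEW (unique so far: 9)
  Token 10: 'few' -> NEW (unique so far: 10)
  Token 11: 'few' -> duplicate (unique so far: 10)
  Token 12: 'because' -> NEW (unique so far: 11)
  Token 13: 'strange' -> duplicate (unique so far: 11)
  Token 14: 'before' -> NEW (unique so far: 12)
Unique types: ('because', 'before', 'below', 'dog', 'few', 'mountain', 'reads', 'saw', 'sings', 'still', 'strange', 'window')
Vocabulary size: 12

12


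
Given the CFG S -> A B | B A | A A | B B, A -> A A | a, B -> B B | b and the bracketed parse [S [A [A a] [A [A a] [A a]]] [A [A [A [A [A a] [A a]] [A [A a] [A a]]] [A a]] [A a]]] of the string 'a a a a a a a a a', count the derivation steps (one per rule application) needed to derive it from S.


Every bracketed nonterminal node [X ...] in the tree is produced by exactly one rule application.
Reading the tree off as a leftmost derivation:
  Step 1: S  =>  A A   (applied S -> A A)
  Step 2: A A  =>  A A A   (applied A -> A A)
  Step 3: A A A  =>  a A A   (applied A -> a)
  Step 4: a A A  =>  a A A A   (applied A -> A A)
  Step 5: a A A A  =>  a a A A   (applied A -> a)
  Step 6: a a A A  =>  a a a A   (applied A -> a)
  Step 7: a a a A  =>  a a a A A   (applied A -> A A)
  Step 8: a a a A A  =>  a a a A A A   (applied A -> A A)
  Step 9: a a a A A A  =>  a a a A A A A   (applied A -> A A)
  Step 10: a a a A A A A  =>  a a a A A A A A   (applied A -> A A)
  Step 11: a a a A A A A A  =>  a a a a A A A A   (applied A -> a)
  Step 12: a a a a A A A A  =>  a a a a a A A A   (applied A -> a)
  Step 13: a a a a a A A A  =>  a a a a a A A A A   (applied A -> A A)
  Step 14: a a a a a A A A A  =>  a a a a a a A A A   (applied A -> a)
  Step 15: a a a a a a A A A  =>  a a a a a a a A A   (applied A -> a)
  Step 16: a a a a a a a A A  =>  a a a a a a a a A   (applied A -> a)
  Step 17: a a a a a a a a A  =>  a a a a a a a a a   (applied A -> a)
Final yield: a a a a a a a a a
Total rewrite steps: 17

17


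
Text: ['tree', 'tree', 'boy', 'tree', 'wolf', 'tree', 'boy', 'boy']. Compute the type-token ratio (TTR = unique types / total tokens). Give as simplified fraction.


Tokens: 8
Unique types: ('boy', 'tree', 'wolf') = 3
TTR = 3/8
Already in lowest terms.

3/8


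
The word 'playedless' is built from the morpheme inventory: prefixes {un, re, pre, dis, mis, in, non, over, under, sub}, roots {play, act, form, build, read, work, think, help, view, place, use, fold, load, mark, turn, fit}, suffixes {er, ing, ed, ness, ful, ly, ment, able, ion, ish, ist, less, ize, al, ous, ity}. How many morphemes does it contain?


Segmenting 'playedless' against the inventory:
  'play' -> root (morpheme 1)
  'ed' -> suffix (morpheme 2)
  'less' -> suffix (morpheme 3)
Total morphemes: 3

3


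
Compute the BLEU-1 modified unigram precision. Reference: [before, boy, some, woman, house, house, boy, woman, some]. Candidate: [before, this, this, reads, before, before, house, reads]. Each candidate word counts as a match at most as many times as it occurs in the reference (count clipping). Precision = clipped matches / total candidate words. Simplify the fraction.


Reference word counts: {'before': 1, 'boy': 2, 'house': 2, 'some': 2, 'woman': 2}
Checking each candidate word (with clipping):
  'before' -> in reference (ref count 1, used 1/1) -> match (matches: 1)
  'this' -> not in reference -> no match (matches: 1)
  'this' -> not in reference -> no match (matches: 1)
  'reads' -> not in reference -> no match (matches: 1)
  'before' -> ref count 1 already used up (1/1) -> clipped, no match (matches: 1)
  'before' -> ref count 1 already used up (1/1) -> clipped, no match (matches: 1)
  'house' -> in reference (ref count 2, used 1/2) -> match (matches: 2)
  'reads' -> not in reference -> no match (matches: 2)
Clipped matches: 2, Candidate length: 8
Precision = 2/8 = 1/4

1/4


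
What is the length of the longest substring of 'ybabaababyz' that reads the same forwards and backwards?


Scanning 'ybabaababyz' for palindromic substrings.
Substring at positions 0-9: 'ybabaababy'.
Check: reverse('ybabaababy') = 'ybabaababy' -> palindrome confirmed.
Neighbouring characters ('-' / 'z') break symmetry, so it cannot extend further.
No longer palindromic substring exists; longest length = 10

10


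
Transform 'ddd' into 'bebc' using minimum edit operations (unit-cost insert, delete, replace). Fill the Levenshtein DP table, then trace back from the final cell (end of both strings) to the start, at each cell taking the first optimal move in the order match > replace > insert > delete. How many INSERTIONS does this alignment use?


Edit distance = 4. Backtracking from cell (3, 4) with preference match > replace > insert > delete,
then listing the resulting alignment 'ddd' -> 'bebc' left to right:
  Step 1: insert 'b' [insertion #1]
  Step 2: replace d->e
  Step 3: replace d->b
  Step 4: replace d->c
Total insertions: 1

1


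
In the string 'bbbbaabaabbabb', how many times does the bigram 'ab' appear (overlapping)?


Scanning 'bbbbaabaabbabb' for bigram 'ab':
  Position 0: 'bb' -> no
  Position 1: 'bb' -> no
  Position 2: 'bb' -> no
  Position 3: 'ba' -> no
  Position 4: 'aa' -> no
  Position 5: 'ab' -> MATCH
  Position 6: 'ba' -> no
  Position 7: 'aa' -> no
  Position 8: 'ab' -> MATCH
  Position 9: 'bb' -> no
  Position 10: 'ba' -> no
  Position 11: 'ab' -> MATCH
  Position 12: 'bb' -> no
Total matches: 3

3


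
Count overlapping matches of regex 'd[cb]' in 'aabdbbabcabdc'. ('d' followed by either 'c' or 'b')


Pattern: d[cb] means 'd' followed by either 'c' or 'b'.
Scanning 'aabdbbabcabdc' position-by-position:
  Pos 0: window 'aa' -> no
  Pos 1: window 'ab' -> no
  Pos 2: window 'bd' -> no
  Pos 3: window 'db' -> MATCH
  Pos 4: window 'bb' -> no
  Pos 5: window 'ba' -> no
  Pos 6: window 'ab' -> no
  Pos 7: window 'bc' -> no
  Pos 8: window 'ca' -> no
  Pos 9: window 'ab' -> no
  Pos 10: window 'bd' -> no
  Pos 11: window 'dc' -> MATCH
  Pos 12: window 'c' -> no
Total matches: 2

2


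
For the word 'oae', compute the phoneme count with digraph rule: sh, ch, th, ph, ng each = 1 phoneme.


Parsing 'oae' greedily, digraphs first:
  'o' -> vowel phoneme (phonemes so far: 1)
  'a' -> vowel phoneme (phonemes so far: 2)
  'e' -> vowel phoneme (phonemes so far: 3)
Total phonemes: 3

3


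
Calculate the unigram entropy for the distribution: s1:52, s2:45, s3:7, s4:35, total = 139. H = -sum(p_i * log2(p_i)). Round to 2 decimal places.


Computing entropy H = -sum(p_i * log2(p_i)):
  s1: p = 52/139 = 0.3741, -p*log2(p) = 0.5307
  s2: p = 45/139 = 0.3237, -p*log2(p) = 0.5268
  s3: p = 7/139 = 0.0504, -p*log2(p) = 0.2171
  s4: p = 35/139 = 0.2518, -p*log2(p) = 0.5010
H = sum of terms = 1.7756
Rounded to 2 decimals: 1.78

1.78


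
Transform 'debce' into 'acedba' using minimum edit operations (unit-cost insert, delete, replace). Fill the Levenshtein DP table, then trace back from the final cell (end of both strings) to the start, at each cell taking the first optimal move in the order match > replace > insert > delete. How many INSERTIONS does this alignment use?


Edit distance = 5. Backtracking from cell (5, 6) with preference match > replace > insert > delete,
then listing the resulting alignment 'debce' -> 'acedba' left to right:
  Step 1: insert 'a' [insertion #1]
  Step 2: replace d->c
  Step 3: keep 'e'
  Step 4: replace b->d
  Step 5: replace c->b
  Step 6: replace e->a
Total insertions: 1

1


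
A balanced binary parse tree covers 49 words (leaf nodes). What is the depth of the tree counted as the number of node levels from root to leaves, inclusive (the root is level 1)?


In a balanced binary tree with n leaves the deepest leaf is ceil(log2(n)) edges below the root,
so counting node levels inclusive of root and leaves gives ceil(log2(n)) + 1 levels.
log2(49) = 5.6147
ceil(5.6147) = 6
levels = 6 + 1 = 7

7


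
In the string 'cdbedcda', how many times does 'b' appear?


Scanning 'cdbedcda' for 'b':
  Position 2: 'b' -> MATCH (count: 1)
Total occurrences of 'b': 1

1


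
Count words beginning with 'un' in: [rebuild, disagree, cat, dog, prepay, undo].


Checking each word for prefix 'un':
  'rebuild' -> no (count: 0)
  'disagree' -> no (count: 0)
  'cat' -> no (count: 0)
  'dog' -> no (count: 0)
  'prepay' -> no (count: 0)
  'undo' -> YES, starts with 'un' (count: 1)
Total with prefix 'un': 1

1


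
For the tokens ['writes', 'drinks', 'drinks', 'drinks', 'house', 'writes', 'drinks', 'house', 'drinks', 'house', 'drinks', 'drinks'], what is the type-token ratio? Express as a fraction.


Tokens: 12
Unique types: ('drinks', 'house', 'writes') = 3
TTR = 3/12
Simplify: divide both by 3 -> 1/4
TTR = 1/4

1/4


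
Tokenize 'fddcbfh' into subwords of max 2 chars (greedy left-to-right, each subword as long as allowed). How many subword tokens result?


'fddcbfh' has 7 characters.
Chunking with max size 2:
  Chunk 1: 'fd' (positions 0-1)
  Chunk 2: 'dc' (positions 2-3)
  Chunk 3: 'bf' (positions 4-5)
  Chunk 4: 'h' (positions 6-6)
Total chunks: ceil(7 / 2) = 4

4


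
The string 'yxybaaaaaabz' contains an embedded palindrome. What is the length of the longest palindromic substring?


Scanning 'yxybaaaaaabz' for palindromic substrings.
Substring at positions 3-10: 'baaaaaab'.
Check: reverse('baaaaaab') = 'baaaaaab' -> palindrome confirmed.
Neighbouring characters ('y' / 'z') break symmetry, so it cannot extend further.
No longer palindromic substring exists; longest length = 8

8


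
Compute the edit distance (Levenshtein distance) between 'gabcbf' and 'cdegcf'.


Building DP table for s1='gabcbf' (len 6) and s2='cdegcf' (len 6):
       c  d  e  g  c  f
    0  1  2  3  4  5  6
  g 1  1  2  3  3  4  5
  a 2  2  2  3  4  4  5
  b 3  3  3  3  4  5  5
  c 4  3  4  4  4  4  5
  b 5  4  4  5  5  5  5
  f 6  5  5  5  6  6  5
Edit distance = dp[6][6] = 5

5


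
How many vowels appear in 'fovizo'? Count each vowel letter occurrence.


Scanning each character of 'fovizo':
  Position 1: 'f' -> consonant (running count: 0)
  Position 2: 'o' -> vowel (running count: 1)
  Position 3: 'v' -> consonant (running count: 1)
  Position 4: 'i' -> vowel (running count: 2)
  Position 5: 'z' -> consonant (running count: 2)
  Position 6: 'o' -> vowel (running count: 3)
Total vowels: 3

3


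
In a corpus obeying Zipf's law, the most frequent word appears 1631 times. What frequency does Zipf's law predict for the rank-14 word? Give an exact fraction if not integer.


Zipf's law: freq(rank) = f1 / rank
f1 = 1631, rank = 14
freq = 1631 / 14
GCD(1631, 14) = 7
Simplified: 233/2

233/2


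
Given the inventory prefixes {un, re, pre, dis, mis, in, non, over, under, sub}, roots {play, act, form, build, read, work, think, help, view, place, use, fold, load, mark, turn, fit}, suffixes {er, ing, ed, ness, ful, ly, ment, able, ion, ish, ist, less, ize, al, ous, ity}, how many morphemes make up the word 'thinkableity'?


Segmenting 'thinkableity' against the inventory:
  'think' -> root (morpheme 1)
  'able' -> suffix (morpheme 2)
  'ity' -> suffix (morpheme 3)
Total morphemes: 3

3


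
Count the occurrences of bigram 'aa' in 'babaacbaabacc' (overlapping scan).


Scanning 'babaacbaabacc' for bigram 'aa':
  Position 0: 'ba' -> no
  Position 1: 'ab' -> no
  Position 2: 'ba' -> no
  Position 3: 'aa' -> MATCH
  Position 4: 'ac' -> no
  Position 5: 'cb' -> no
  Position 6: 'ba' -> no
  Position 7: 'aa' -> MATCH
  Position 8: 'ab' -> no
  Position 9: 'ba' -> no
  Position 10: 'ac' -> no
  Position 11: 'cc' -> no
Total matches: 2

2


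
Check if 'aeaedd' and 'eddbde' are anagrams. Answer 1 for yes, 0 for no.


Sort characters of 'aeaedd': 'aaddee'
Sort characters of 'eddbde': 'bdddee'
Sorted forms differ -> they are NOT anagrams
Result: 0

0


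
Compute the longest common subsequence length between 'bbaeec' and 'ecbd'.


DP table for LCS of 'bbaeec' and 'ecbd':
       e  c  b  d
    0  0  0  0  0
  b 0  0  0  1  1
  b 0  0  0  1  1
  a 0  0  0  1  1
  e 0  1  1  1  1
  e 0  1  1  1  1
  c 0  1  2  2  2
LCS: 'ec'
LCS length = 2

2


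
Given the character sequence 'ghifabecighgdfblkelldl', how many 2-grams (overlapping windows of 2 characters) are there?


String 'ghifabecighgdfblkelldl' has length L = 22.
Number of overlapping n-grams = L - n + 1
Substituting: 22 - 2 + 1 = 21

21


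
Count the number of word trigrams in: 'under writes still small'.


Word trigrams from [4] words:
  Trigram 1: (under writes still)
  Trigram 2: (writes still small)
Total word trigrams: 4 - 2 = 2

2


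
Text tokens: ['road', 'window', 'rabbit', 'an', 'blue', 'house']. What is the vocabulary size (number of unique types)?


Listing all tokens and tracking unique types:
  Token 1: 'road' -> NEW (unique so far: 1)
  Token 2: 'window' -> NEW (unique so far: 2)
  Token 3: 'rabbit' -> NEW (unique so far: 3)
  Token 4: 'an' -> NEW (unique so far: 4)
  Token 5: 'blue' -> NEW (unique so far: 5)
  Token 6: 'house' -> NEW (unique so far: 6)
Unique types: ('an', 'blue', 'house', 'rabbit', 'road', 'window')
Vocabulary size: 6

6


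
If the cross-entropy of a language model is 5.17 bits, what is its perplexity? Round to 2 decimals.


Perplexity formula: PP = 2^H
H = 5.17
PP = 2^5.17
Decompose: 2^5.17 = 2^5 * 2^0.17
2^5 = 32, 2^0.17 ~ 1.1250585
PP ~ 32 * 1.1250585 = 36.0018720
Rounded to 2 decimals: 36.00

36.00


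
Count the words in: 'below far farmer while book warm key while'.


Counting words by splitting on spaces:
  Word 1: 'below'
  Word 2: 'far'
  Word 3: 'farmer'
  Word 4: 'while'
  Word 5: 'book'
  Word 6: 'warm'
  Word 7: 'key'
  Word 8: 'while'
Total words: 8

8


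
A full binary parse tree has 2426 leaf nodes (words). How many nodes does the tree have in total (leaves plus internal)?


Leaf nodes (terminals): 2426
Internal nodes = n - 1 = 2426 - 1 = 2425
Total = leaves + internal = 2426 + 2425 = 4851

4851


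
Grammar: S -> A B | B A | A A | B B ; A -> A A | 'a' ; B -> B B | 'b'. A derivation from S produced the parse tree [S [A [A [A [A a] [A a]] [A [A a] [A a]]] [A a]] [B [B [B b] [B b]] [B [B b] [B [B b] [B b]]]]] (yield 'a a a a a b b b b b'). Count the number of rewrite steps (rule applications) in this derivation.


Every bracketed nonterminal node [X ...] in the tree is produced by exactly one rule application.
Reading the tree off as a leftmost derivation:
  Step 1: S  =>  A B   (applied S -> A B)
  Step 2: A B  =>  A A B   (applied A -> A A)
  Step 3: A A B  =>  A A A B   (applied A -> A A)
  Step 4: A A A B  =>  A A A A B   (applied A -> A A)
  Step 5: A A A A B  =>  a A A A B   (applied A -> a)
  Step 6: a A A A B  =>  a a A A B   (applied A -> a)
  Step 7: a a A A B  =>  a a A A A B   (applied A -> A A)
  Step 8: a a A A A B  =>  a a a A A B   (applied A -> a)
  Step 9: a a a A A B  =>  a a a a A B   (applied A -> a)
  Step 10: a a a a A B  =>  a a a a a B   (applied A -> a)
  Step 11: a a a a a B  =>  a a a a a B B   (applied B -> B B)
  Step 12: a a a a a B B  =>  a a a a a B B B   (applied B -> B B)
  Step 13: a a a a a B B B  =>  a a a a a b B B   (applied B -> b)
  Step 14: a a a a a b B B  =>  a a a a a b b B   (applied B -> b)
  Step 15: a a a a a b b B  =>  a a a a a b b B B   (applied B -> B B)
  Step 16: a a a a a b b B B  =>  a a a a a b b b B   (applied B -> b)
  Step 17: a a a a a b b b B  =>  a a a a a b b b B B   (applied B -> B B)
  Step 18: a a a a a b b b B B  =>  a a a a a b b b b B   (applied B -> b)
  Step 19: a a a a a b b b b B  =>  a a a a a b b b b b   (applied B -> b)
Final yield: a a a a a b b b b b
Total rewrite steps: 19

19


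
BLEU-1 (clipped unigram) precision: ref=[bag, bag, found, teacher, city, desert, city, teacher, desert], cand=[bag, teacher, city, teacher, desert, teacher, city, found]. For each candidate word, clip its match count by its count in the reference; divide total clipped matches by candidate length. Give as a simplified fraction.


Reference word counts: {'bag': 2, 'city': 2, 'desert': 2, 'found': 1, 'teacher': 2}
Checking each candidate word (with clipping):
  'bag' -> in reference (ref count 2, used 1/2) -> match (matches: 1)
  'teacher' -> in reference (ref count 2, used 1/2) -> match (matches: 2)
  'city' -> in reference (ref count 2, used 1/2) -> match (matches: 3)
  'teacher' -> in reference (ref count 2, used 2/2) -> match (matches: 4)
  'desert' -> in reference (ref count 2, used 1/2) -> match (matches: 5)
  'teacher' -> ref count 2 already used up (2/2) -> clipped, no match (matches: 5)
  'city' -> in reference (ref count 2, used 2/2) -> match (matches: 6)
  'found' -> in reference (ref count 1, used 1/1) -> match (matches: 7)
Clipped matches: 7, Candidate length: 8
Precision = 7/8

7/8


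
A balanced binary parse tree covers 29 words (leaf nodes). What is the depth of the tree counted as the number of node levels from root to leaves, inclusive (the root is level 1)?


In a balanced binary tree with n leaves the deepest leaf is ceil(log2(n)) edges below the root,
so counting node levels inclusive of root and leaves gives ceil(log2(n)) + 1 levels.
log2(29) = 4.8580
ceil(4.8580) = 5
levels = 5 + 1 = 6

6


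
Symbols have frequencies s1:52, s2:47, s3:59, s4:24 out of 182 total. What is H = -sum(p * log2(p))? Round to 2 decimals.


Computing entropy H = -sum(p_i * log2(p_i)):
  s1: p = 52/182 = 0.2857, -p*log2(p) = 0.5164
  s2: p = 47/182 = 0.2582, -p*log2(p) = 0.5044
  s3: p = 59/182 = 0.3242, -p*log2(p) = 0.5268
  s4: p = 24/182 = 0.1319, -p*log2(p) = 0.3854
H = sum of terms = 1.9330
Rounded to 2 decimals: 1.93

1.93


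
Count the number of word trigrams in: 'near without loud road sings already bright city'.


Word trigrams from [8] words:
  Trigram 1: (near without loud)
  Trigram 2: (without loud road)
  Trigram 3: (loud road sings)
  Trigram 4: (road sings already)
  Trigram 5: (sings already bright)
  Trigram 6: (already bright city)
Total word trigrams: 8 - 2 = 6

6


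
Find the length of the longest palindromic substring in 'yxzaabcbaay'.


Scanning 'yxzaabcbaay' for palindromic substrings.
Substring at positions 3-9: 'aabcbaa'.
Check: reverse('aabcbaa') = 'aabcbaa' -> palindrome confirmed.
Neighbouring characters ('z' / 'y') break symmetry, so it cannot extend further.
No longer palindromic substring exists; longest length = 7

7


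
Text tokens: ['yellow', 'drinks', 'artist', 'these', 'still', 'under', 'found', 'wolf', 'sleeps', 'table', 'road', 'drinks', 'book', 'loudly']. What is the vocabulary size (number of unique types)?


Listing all tokens and tracking unique types:
  Token 1: 'yellow' -> NEW (unique so far: 1)
  Token 2: 'drinks' -> NEW (unique so far: 2)
  Token 3: 'artist' -> NEW (unique so far: 3)
  Token 4: 'these' -> NEW (unique so far: 4)
  Token 5: 'still' -> NEW (unique so far: 5)
  Token 6: 'under' -> NEW (unique so far: 6)
  Token 7: 'found' -> NEW (unique so far: 7)
  Token 8: 'wolf' -> NEW (unique so far: 8)
  Token 9: 'sleeps' -> NEW (unique so far: 9)
  Token 10: 'table' -> NEW (unique so far: 10)
  Token 11: 'road' -> NEW (unique so far: 11)
  Token 12: 'drinks' -> duplicate (unique so far: 11)
  Token 13: 'book' -> NEW (unique so far: 12)
  Token 14: 'loudly' -> NEW (unique so far: 13)
Unique types: ('artist', 'book', 'drinks', 'found', 'loudly', 'road', 'sleeps', 'still', 'table', 'these', 'under', 'wolf', 'yellow')
Vocabulary size: 13

13


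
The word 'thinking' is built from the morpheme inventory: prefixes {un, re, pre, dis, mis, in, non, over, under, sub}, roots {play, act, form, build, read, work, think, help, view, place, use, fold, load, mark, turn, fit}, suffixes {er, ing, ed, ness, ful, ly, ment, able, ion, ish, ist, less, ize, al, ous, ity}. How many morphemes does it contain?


Segmenting 'thinking' against the inventory:
  'think' -> root (morpheme 1)
  'ing' -> suffix (morpheme 2)
Total morphemes: 2

2


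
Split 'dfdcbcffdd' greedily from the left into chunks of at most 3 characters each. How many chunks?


'dfdcbcffdd' has 10 characters.
Chunking with max size 3:
  Chunk 1: 'dfd' (positions 0-2)
  Chunk 2: 'cbc' (positions 3-5)
  Chunk 3: 'ffd' (positions 6-8)
  Chunk 4: 'd' (positions 9-9)
Total chunks: ceil(10 / 3) = 4

4


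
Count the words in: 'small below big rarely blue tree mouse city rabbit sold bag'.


Counting words by splitting on spaces:
  Word 1: 'small'
  Word 2: 'below'
  Word 3: 'big'
  Word 4: 'rarely'
  Word 5: 'blue'
  Word 6: 'tree'
  Word 7: 'mouse'
  Word 8: 'city'
  Word 9: 'rabbit'
  Word 10: 'sold'
  Word 11: 'bag'
Total words: 11

11


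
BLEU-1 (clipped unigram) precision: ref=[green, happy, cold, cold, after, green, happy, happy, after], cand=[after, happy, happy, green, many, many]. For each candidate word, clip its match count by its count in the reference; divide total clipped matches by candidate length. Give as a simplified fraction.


Reference word counts: {'after': 2, 'cold': 2, 'green': 2, 'happy': 3}
Checking each candidate word (with clipping):
  'after' -> in reference (ref count 2, used 1/2) -> match (matches: 1)
  'happy' -> in reference (ref count 3, used 1/3) -> match (matches: 2)
  'happy' -> in reference (ref count 3, used 2/3) -> match (matches: 3)
  'green' -> in reference (ref count 2, used 1/2) -> match (matches: 4)
  'many' -> not in reference -> no match (matches: 4)
  'many' -> not in reference -> no match (matches: 4)
Clipped matches: 4, Candidate length: 6
Precision = 4/6 = 2/3

2/3


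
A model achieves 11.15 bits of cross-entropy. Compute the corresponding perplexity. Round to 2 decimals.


Perplexity formula: PP = 2^H
H = 11.15
PP = 2^11.15
Decompose: 2^11.15 = 2^11 * 2^0.15
2^11 = 2048, 2^0.15 ~ 1.1095695
PP ~ 2048 * 1.1095695 = 2272.3983360
Rounded to 2 decimals: 2272.40

2272.40


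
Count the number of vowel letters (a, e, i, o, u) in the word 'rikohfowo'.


Scanning each character of 'rikohfowo':
  Position 1: 'r' -> consonant (running count: 0)
  Position 2: 'i' -> vowel (running count: 1)
  Position 3: 'k' -> consonant (running count: 1)
  Position 4: 'o' -> vowel (running count: 2)
  Position 5: 'h' -> consonant (running count: 2)
  Position 6: 'f' -> consonant (running count: 2)
  Position 7: 'o' -> vowel (running count: 3)
  Position 8: 'w' -> consonant (running count: 3)
  Position 9: 'o' -> vowel (running count: 4)
Total vowels: 4

4
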